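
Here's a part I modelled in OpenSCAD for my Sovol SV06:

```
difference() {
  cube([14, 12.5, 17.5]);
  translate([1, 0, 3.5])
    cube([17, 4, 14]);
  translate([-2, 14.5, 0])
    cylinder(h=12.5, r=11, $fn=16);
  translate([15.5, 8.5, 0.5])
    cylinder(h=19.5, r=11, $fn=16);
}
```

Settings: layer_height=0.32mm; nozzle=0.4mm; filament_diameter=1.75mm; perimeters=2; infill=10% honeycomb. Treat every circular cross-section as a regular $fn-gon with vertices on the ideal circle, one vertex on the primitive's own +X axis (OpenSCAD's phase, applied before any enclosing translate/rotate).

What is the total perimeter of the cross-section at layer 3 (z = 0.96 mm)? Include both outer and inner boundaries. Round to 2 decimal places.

At z = 0.96 mm: the 14×12.5 cube contributes its full rectangle (perimeter 53.00 mm); the cube at (1, 0) is not intersected at this z (z outside [3.5, 17.5]); the cylinder at (-2, 14.5): section is a regular 16-gon, circumradius r=11 (perimeter = 2·16·11.000·sin(180°/16) = 68.67 mm); the r=11 cylinder at (15.5, 8.5) contributes a regular 16-gon of circumradius 11 (perimeter = 2·16·11.000·sin(180°/16) = 68.67 mm); Taking the first minus the rest: starting from the 14×12.5 cube, the r=11 cylinder at (-2, 14.5) partially overlaps it — only the 53.41 mm² overlap (of its 370.44 mm²) is removed, clipping the outline; the r=11 cylinder at (15.5, 8.5) partially overlaps it — only the 89.70 mm² overlap (of its 370.44 mm²) is removed, clipping the outline — boundary = 25.78 mm. Overall, the cross-section is a single solid region. Total boundary length (outer) = 25.78 mm.

25.78 mm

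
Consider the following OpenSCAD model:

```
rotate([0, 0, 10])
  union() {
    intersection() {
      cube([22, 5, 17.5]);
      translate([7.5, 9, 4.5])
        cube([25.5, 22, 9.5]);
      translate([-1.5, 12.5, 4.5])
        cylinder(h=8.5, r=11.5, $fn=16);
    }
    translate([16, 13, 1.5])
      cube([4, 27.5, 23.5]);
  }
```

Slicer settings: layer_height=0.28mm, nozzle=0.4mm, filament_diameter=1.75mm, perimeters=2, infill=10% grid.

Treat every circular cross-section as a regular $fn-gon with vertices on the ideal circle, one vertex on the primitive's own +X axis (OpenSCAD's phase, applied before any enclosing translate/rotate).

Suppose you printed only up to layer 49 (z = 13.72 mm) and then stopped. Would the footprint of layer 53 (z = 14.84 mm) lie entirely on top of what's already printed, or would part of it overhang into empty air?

entirely on top

Compare the two slices. At z = 13.72: the cube (footprint 22×5) is included at this height (area 110.00 mm²); the cube at (7.5, 9) is present — its section is the full 25.5×22 rectangle (area 561.00 mm²); the cylinder at (-1.5, 12.5) is not intersected at this z (z outside [4.5, 13]); Keeping only the common overlap: at least one operand is absent at this height, so nothing remains; the cube at (16, 13) (footprint 4×27.5) is included at this height (area 110.00 mm²); Combining (union): only the 4×27.5 cube at (16, 13) is present, so the union is just that shape — area = 110.00 mm²; (whole slice rotated 10° about Z — lengths, areas and connectivity unchanged). At z = 14.84: the cube is present — its section is the full 22×5 rectangle (area 110.00 mm²); the cube at (7.5, 9) does not reach this height (z outside [4.5, 14]); the cylinder at (-1.5, 12.5) is absent (z outside [4.5, 13]); Taking the intersection: at least one operand is absent at this height, so nothing remains; the cube at (16, 13) is present — its section is the full 4×27.5 rectangle (area 110.00 mm²); Merging all regions: only the 4×27.5 cube at (16, 13) is present, so the union is just that shape — area = 110.00 mm²; (rotated 10° about Z; rotation is an isometry so areas/perimeters/island counts are preserved). Checking containment: the cross-section at z = 14.84 is a subset of the cross-section at z = 13.72.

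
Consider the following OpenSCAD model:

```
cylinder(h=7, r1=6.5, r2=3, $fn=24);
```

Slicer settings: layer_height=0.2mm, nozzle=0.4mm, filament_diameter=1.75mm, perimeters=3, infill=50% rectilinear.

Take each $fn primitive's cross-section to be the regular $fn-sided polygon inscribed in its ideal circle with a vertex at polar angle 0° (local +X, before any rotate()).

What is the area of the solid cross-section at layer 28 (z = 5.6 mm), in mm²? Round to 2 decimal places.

At z = 5.6 mm: the cone contributes a regular 24-gon of circumradius 3.700 (interpolated between r1=6.5 and r2=3 at t=0.800) (area = (24/2)·3.700²·sin(360°/24) = 42.52 mm²). Overall, the cross-section is a single solid region. Net area = 42.52 mm².

42.52 mm²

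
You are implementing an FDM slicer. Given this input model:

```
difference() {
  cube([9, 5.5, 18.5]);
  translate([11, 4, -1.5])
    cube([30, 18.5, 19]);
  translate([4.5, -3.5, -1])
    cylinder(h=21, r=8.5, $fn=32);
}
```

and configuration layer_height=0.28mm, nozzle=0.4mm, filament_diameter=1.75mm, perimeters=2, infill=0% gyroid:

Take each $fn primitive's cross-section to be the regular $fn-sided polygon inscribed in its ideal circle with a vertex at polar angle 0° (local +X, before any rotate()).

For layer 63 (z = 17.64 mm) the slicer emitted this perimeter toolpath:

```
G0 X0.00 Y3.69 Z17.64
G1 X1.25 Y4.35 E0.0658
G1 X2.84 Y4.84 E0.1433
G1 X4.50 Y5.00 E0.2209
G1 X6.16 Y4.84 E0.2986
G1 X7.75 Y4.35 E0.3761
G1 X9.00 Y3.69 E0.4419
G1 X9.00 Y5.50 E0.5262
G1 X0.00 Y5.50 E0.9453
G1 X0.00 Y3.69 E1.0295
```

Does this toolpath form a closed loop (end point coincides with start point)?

yes

Start point (G0): (0.00, 3.69). End point (last G1): the path returns to the start — closed.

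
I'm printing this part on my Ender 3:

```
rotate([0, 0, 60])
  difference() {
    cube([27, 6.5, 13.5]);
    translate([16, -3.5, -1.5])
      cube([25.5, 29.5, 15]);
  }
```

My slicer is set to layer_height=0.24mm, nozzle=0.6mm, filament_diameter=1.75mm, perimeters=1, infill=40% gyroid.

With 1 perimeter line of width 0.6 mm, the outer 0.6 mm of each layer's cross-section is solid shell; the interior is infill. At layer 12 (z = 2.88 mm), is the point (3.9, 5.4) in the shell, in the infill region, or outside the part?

At z = 2.88 mm: the cube (footprint 27×6.5) is included at this height; the cube at (16, -3.5) (footprint 25.5×29.5) is included at this height; Subtracting the remaining from the first: starting from the 27×6.5 cube, the 25.5×29.5 cube at (16, -3.5) partially overlaps it — only the 71.50 mm² overlap (of its 752.25 mm²) is removed, clipping the outline — 1 connected region; (rotated 60° about Z; rotation is an isometry so areas/perimeters/island counts are preserved). Overall, the cross-section is a single solid region. Undo the 60° rotation: the query point maps to (6.627, -0.677) in the un-rotated model frame. The nearest boundary edge runs (16.00, 0.00)→(0.00, 0.00); distance from the point to it = 0.68 mm. The point is not inside any of the regions above, so it lies outside the cross-section (0.68 mm from the nearest boundary).

outside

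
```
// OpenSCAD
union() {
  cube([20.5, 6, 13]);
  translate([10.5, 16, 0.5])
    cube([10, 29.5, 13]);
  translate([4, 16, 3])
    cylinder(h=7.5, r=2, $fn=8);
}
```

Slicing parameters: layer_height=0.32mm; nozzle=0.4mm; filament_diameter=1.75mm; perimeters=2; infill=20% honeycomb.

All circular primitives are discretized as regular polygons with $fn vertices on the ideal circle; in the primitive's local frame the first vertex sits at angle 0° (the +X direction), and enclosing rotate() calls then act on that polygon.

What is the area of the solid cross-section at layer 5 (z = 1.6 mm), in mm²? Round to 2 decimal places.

418.00 mm²

At z = 1.6 mm: the cube (footprint 20.5×6) is included at this height (area 123.00 mm²); the cube at (10.5, 16) is present — its section is the full 10×29.5 rectangle (area 295.00 mm²); the cylinder at (4, 16) is absent (z outside [3, 10.5]); Merging all regions: the 2 present regions are separate (no shared area or edge), so areas and boundary lengths simply add and each stays a separate island — area = 418.00 mm². Overall, the cross-section has 2 separate islands. Net area = 418.00 mm².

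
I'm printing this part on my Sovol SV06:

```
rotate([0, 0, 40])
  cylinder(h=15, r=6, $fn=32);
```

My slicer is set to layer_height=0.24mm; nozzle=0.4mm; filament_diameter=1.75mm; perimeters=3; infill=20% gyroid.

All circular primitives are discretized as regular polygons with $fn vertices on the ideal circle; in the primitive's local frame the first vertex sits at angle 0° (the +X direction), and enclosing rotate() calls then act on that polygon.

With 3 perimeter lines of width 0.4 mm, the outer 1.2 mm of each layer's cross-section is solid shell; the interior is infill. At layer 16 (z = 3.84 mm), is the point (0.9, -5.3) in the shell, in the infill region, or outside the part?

shell

At z = 3.84 mm: the r=6 cylinder gives a regular 32-gon of circumradius 6 (constant along its height); (whole slice rotated 40° about Z — lengths, areas and connectivity unchanged). Overall, the cross-section is a single solid region. Undo the 40° rotation: the query point maps to (-2.717, -4.639) in the un-rotated model frame. The nearest boundary edge runs (-3.33, -4.99)→(-2.30, -5.54); distance from the point to it = 0.60 mm. The point is inside the cross-section, 0.60 mm from the nearest boundary — within the 1.2 mm shell band (3 × 0.4).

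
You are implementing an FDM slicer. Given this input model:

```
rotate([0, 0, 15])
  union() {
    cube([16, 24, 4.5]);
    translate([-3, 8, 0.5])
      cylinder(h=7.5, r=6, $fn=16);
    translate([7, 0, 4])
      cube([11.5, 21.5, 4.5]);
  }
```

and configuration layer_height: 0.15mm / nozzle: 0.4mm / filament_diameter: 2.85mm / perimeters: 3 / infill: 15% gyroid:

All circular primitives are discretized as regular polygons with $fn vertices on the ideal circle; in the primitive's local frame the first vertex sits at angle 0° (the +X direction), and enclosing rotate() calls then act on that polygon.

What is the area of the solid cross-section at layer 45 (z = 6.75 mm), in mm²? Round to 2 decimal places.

At z = 6.75 mm: the cube does not reach this height (z outside [0, 4.5]); the r=6 cylinder at (-3, 8) gives a regular 16-gon of circumradius 6 (constant along its height) (area = (16/2)·6.000²·sin(360°/16) = 110.21 mm²); the cube at (7, 0) (footprint 11.5×21.5) is included at this height (area 247.25 mm²); Combining (union): the 2 present regions are separate (no shared area or edge), so areas and boundary lengths simply add and each stays a separate island — area = 357.46 mm²; (whole slice rotated 15° about Z — lengths, areas and connectivity unchanged). Overall, the cross-section has 2 separate islands. Net area = 357.46 mm².

357.46 mm²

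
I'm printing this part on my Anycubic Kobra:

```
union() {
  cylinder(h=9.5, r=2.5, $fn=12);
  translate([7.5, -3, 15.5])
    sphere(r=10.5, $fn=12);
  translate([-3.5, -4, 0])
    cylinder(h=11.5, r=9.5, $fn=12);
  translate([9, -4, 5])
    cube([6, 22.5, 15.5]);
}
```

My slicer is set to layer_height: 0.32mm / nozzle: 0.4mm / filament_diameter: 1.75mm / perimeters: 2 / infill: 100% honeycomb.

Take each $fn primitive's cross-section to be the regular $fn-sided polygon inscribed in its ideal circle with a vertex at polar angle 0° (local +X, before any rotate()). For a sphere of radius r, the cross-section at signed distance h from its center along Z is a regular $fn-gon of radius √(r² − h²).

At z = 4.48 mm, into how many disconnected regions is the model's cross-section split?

1

At z = 4.48 mm: the r=2.5 cylinder gives a regular 12-gon of circumradius 2.5 (constant along its height); the sphere at (7.5, -3) is not intersected at this z (|z−center|=11.020 > r=10.5); the r=9.5 cylinder at (-3.5, -4) gives a regular 12-gon of circumradius 9.5 (constant along its height); the cube at (9, -4) is absent (z outside [5, 20.5]); Merging all regions: the r=2.5 cylinder lies entirely inside the r=9.5 cylinder at (-3.5, -4), so the union is just the r=9.5 cylinder at (-3.5, -4) — 1 connected region. The result has 1 disconnected region.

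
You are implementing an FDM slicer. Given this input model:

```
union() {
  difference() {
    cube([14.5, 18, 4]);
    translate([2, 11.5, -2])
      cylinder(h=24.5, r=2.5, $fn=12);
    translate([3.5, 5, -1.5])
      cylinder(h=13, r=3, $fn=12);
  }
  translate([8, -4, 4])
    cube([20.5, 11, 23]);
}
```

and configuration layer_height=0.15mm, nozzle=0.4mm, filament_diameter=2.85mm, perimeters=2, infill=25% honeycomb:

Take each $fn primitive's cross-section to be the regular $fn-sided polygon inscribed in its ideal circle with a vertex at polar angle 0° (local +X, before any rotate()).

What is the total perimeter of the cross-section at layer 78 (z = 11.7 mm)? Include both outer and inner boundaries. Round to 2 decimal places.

63.00 mm

At z = 11.7 mm: the cube does not reach this height (z outside [0, 4]); the cylinder at (2, 11.5): section is a regular 12-gon, circumradius r=2.5 (perimeter = 2·12·2.500·sin(180°/12) = 15.53 mm); the cylinder at (3.5, 5) does not reach this height (z outside [-1.5, 11.5]); Subtracting the remaining from the first: the first operand is absent here, so nothing remains; the cube at (8, -4) is present — its section is the full 20.5×11 rectangle (perimeter 63.00 mm); Merging all regions: only the 20.5×11 cube at (8, -4) is present, so the union is just that shape — boundary = 63.00 mm. Overall, the cross-section is a single solid region. Total boundary length (outer) = 63.00 mm.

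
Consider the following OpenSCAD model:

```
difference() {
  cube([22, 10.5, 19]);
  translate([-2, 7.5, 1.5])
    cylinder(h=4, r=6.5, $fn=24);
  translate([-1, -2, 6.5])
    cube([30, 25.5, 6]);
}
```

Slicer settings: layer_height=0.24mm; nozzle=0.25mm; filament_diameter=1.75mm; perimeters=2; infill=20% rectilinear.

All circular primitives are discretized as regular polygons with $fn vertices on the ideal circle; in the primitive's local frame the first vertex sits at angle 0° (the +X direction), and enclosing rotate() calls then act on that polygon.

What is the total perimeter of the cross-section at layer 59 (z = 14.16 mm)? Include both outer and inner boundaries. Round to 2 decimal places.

At z = 14.16 mm: the 22×10.5 cube contributes its full rectangle (perimeter 65.00 mm); the cylinder at (-2, 7.5) does not reach this height (z outside [1.5, 5.5]); the cube at (-1, -2) is not intersected at this z (z outside [6.5, 12.5]); After the difference (first − rest): none of the subtracted shapes is present at this height, so the 22×10.5 cube is unchanged — boundary = 65.00 mm. Overall, the cross-section is a single solid region. Total boundary length (outer) = 65.00 mm.

65.00 mm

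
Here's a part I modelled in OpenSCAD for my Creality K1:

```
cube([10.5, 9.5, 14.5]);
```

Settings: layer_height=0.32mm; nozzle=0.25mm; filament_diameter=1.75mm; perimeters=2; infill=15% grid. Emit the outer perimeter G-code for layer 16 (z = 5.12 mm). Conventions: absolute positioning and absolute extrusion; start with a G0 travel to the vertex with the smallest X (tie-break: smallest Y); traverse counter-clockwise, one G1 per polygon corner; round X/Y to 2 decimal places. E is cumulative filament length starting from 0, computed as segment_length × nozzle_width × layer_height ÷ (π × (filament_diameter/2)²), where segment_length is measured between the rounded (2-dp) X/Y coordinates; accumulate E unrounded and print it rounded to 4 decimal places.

At z = 5.12 mm: the 10.5×9.5 cube contributes its full rectangle. The outline is a single polygon with 4 vertices. Extrusion per mm of travel: 0.25 × 0.32 / (π × 0.875²) = 0.033260. Accumulating E over each segment gives final E = 1.3304.

G0 X0.00 Y0.00 Z5.12
G1 X10.50 Y0.00 E0.3492
G1 X10.50 Y9.50 E0.6652
G1 X0.00 Y9.50 E1.0144
G1 X0.00 Y0.00 E1.3304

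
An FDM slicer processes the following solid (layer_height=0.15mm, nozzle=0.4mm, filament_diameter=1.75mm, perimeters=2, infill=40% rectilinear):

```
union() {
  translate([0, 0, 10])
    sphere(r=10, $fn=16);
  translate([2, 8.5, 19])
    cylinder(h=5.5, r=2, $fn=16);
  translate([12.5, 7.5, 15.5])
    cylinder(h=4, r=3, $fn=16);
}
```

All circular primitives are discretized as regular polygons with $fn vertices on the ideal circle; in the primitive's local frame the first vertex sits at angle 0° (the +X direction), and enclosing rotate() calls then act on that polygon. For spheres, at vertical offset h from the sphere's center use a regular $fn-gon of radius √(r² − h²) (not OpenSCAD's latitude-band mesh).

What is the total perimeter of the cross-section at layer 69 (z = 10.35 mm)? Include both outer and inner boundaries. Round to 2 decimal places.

At z = 10.35 mm: the r=10 sphere contributes a regular 16-gon of circumradius √(10²−0.35²) = 9.994 (perimeter = 2·16·9.994·sin(180°/16) = 62.39 mm); the cylinder at (2, 8.5) is not intersected at this z (z outside [19, 24.5]); the cylinder at (12.5, 7.5) is not intersected at this z (z outside [15.5, 19.5]); Taking the union: only the r=10 sphere is present, so the union is just that shape — boundary = 62.39 mm. Overall, the cross-section is a single solid region. Total boundary length (outer) = 62.39 mm.

62.39 mm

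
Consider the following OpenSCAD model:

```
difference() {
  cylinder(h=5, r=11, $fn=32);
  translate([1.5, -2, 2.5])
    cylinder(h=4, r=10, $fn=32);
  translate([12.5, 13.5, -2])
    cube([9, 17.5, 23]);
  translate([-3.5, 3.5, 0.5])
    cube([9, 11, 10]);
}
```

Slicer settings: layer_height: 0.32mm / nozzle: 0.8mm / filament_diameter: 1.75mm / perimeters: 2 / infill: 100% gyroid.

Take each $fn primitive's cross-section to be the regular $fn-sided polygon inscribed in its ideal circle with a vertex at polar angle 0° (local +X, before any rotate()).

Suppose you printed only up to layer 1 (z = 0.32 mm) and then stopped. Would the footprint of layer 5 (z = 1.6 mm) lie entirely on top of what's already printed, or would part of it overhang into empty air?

Compare the two slices. At z = 0.32: the r=11 cylinder gives a regular 32-gon of circumradius 11 (constant along its height) (area = (32/2)·11.000²·sin(360°/32) = 377.69 mm²); the cylinder at (1.5, -2) is not intersected at this z (z outside [2.5, 6.5]); the 9×17.5 cube at (12.5, 13.5) contributes its full rectangle (area 157.50 mm²); the cube at (-3.5, 3.5) does not reach this height (z outside [0.5, 10.5]); After the difference (first − rest): starting from the r=11 cylinder (377.69 mm²), the 9×17.5 cube at (12.5, 13.5) misses the remaining region (no effect) — area = 377.69 mm². At z = 1.6: the r=11 cylinder gives a regular 32-gon of circumradius 11 (constant along its height) (area = (32/2)·11.000²·sin(360°/32) = 377.69 mm²); the cylinder at (1.5, -2) is absent (z outside [2.5, 6.5]); the cube at (12.5, 13.5) (footprint 9×17.5) is included at this height (area 157.50 mm²); the 9×11 cube at (-3.5, 3.5) contributes its full rectangle (area 99.00 mm²); Taking the first minus the rest: starting from the r=11 cylinder (377.69 mm²), the 9×17.5 cube at (12.5, 13.5) misses the remaining region (no effect); the 9×11 cube at (-3.5, 3.5) partially overlaps it — only the 63.87 mm² overlap (of its 99.00 mm²) is removed, clipping the outline — area = 313.82 mm². Checking containment: the cross-section at z = 1.6 is a subset of the cross-section at z = 0.32.

entirely on top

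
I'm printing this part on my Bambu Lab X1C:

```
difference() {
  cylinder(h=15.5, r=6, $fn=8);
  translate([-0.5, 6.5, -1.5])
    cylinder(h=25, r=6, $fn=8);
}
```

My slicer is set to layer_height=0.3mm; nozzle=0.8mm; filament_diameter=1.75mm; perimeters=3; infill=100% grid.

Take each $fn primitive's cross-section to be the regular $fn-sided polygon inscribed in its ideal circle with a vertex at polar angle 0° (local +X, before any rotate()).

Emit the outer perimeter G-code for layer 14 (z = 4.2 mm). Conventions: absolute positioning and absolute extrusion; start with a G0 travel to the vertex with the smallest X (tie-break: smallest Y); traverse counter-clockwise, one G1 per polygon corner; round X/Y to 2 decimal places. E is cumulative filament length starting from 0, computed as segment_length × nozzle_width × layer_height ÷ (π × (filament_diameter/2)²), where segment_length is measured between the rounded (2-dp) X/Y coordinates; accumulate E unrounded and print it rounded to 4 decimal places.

At z = 4.2 mm: the r=6 cylinder gives a regular 8-gon of circumradius 6 (constant along its height); the r=6 cylinder at (-0.5, 6.5) gives a regular 8-gon of circumradius 6 (constant along its height); Subtracting the remaining from the first: starting from the r=6 cylinder, the r=6 cylinder at (-0.5, 6.5) partially overlaps it — only the 32.27 mm² overlap (of its 101.82 mm²) is removed, clipping the outline — 1 connected region. The outline is a single polygon with 10 vertices. Extrusion per mm of travel: 0.8 × 0.3 / (π × 0.875²) = 0.099780. Accumulating E over each segment gives final E = 3.6646.

G0 X-6.00 Y0.00 Z4.20
G1 X-4.24 Y-4.24 E0.4581
G1 X0.00 Y-6.00 E0.9161
G1 X4.24 Y-4.24 E1.3742
G1 X6.00 Y0.00 E1.8323
G1 X4.40 Y3.85 E2.2483
G1 X3.74 Y2.26 E2.4201
G1 X-0.50 Y0.50 E2.8781
G1 X-4.74 Y2.26 E3.3362
G1 X-4.90 Y2.65 E3.3783
G1 X-6.00 Y0.00 E3.6646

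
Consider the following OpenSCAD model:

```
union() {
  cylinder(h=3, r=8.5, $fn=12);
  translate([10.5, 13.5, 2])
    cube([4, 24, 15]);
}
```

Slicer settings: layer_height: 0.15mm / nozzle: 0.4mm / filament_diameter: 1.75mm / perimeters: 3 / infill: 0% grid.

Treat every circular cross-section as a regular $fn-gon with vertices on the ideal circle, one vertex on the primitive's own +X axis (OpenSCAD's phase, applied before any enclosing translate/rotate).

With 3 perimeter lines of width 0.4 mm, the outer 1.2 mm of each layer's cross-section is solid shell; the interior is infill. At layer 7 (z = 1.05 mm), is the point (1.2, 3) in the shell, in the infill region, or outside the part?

infill

At z = 1.05 mm: the r=8.5 cylinder contributes a regular 12-gon of circumradius 8.5; the cube at (10.5, 13.5) is not intersected at this z (z outside [2, 17]); Combining (union): only the r=8.5 cylinder is present, so the union is just that shape — 1 connected region. Overall, the cross-section is a single solid region. The nearest boundary edge runs (4.25, 7.36)→(0.00, 8.50); distance from the point to it = 5.00 mm. The point is inside the cross-section and 5.00 mm from the nearest boundary — more than the 1.2 mm shell width (3 × 0.4), so it's in the infill interior.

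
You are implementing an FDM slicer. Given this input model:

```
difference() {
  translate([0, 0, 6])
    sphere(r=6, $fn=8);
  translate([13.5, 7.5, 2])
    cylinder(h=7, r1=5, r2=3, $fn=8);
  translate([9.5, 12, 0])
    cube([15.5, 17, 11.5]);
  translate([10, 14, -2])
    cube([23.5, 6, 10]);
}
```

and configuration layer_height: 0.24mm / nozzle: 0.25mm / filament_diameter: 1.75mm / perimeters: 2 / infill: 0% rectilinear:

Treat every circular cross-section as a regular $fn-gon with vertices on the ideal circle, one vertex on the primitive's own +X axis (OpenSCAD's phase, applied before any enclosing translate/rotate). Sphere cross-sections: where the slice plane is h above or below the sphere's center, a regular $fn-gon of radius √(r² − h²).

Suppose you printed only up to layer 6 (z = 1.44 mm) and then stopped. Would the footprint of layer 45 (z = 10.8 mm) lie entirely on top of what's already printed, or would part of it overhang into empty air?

entirely on top

Compare the two slices. At z = 1.44: the r=6 sphere slices to a regular 8-gon of circumradius 3.900 (√(r²−h²) with h=4.56 from center) (area = (8/2)·3.900²·sin(360°/8) = 43.01 mm²); the cone at (13.5, 7.5) does not reach this height (z outside [2, 9]); the cube at (9.5, 12) is present — its section is the full 15.5×17 rectangle (area 263.50 mm²); the 23.5×6 cube at (10, 14) contributes its full rectangle (area 141.00 mm²); Subtracting the remaining from the first: starting from the r=6 sphere (43.01 mm²), the 15.5×17 cube at (9.5, 12) misses the remaining region (no effect); the 23.5×6 cube at (10, 14) misses the remaining region (no effect) — area = 43.01 mm². At z = 10.8: the r=6 sphere slices to a regular 8-gon of circumradius 3.600 (√(r²−h²) with h=4.8 from center) (area = (8/2)·3.600²·sin(360°/8) = 36.66 mm²); the cone at (13.5, 7.5) is not intersected at this z (z outside [2, 9]); the cube at (9.5, 12) (footprint 15.5×17) is included at this height (area 263.50 mm²); the cube at (10, 14) is absent (z outside [-2, 8]); Subtracting the remaining from the first: starting from the r=6 sphere (36.66 mm²), the 15.5×17 cube at (9.5, 12) misses the remaining region (no effect) — area = 36.66 mm². Checking containment: the cross-section at z = 10.8 is a subset of the cross-section at z = 1.44.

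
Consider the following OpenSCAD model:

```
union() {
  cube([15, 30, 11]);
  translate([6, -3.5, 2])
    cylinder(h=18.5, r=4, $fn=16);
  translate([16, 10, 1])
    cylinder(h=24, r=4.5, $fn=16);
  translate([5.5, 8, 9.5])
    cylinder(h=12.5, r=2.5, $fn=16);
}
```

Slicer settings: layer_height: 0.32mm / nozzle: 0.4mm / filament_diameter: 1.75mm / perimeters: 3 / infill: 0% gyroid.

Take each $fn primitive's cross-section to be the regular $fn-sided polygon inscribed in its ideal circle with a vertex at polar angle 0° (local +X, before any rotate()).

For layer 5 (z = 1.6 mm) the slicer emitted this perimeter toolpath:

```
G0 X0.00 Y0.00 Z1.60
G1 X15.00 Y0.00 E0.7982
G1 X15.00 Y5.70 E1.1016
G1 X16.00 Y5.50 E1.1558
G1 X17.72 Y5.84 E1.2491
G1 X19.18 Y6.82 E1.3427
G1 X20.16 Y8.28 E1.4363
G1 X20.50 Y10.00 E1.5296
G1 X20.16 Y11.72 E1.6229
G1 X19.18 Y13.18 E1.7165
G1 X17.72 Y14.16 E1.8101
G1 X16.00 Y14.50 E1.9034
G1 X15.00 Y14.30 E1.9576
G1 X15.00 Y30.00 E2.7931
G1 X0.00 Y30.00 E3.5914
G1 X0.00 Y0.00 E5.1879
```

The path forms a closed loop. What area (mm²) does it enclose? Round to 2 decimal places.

Apply the shoelace formula to the sequence of (X, Y) vertices; enclosed area = 489.80 mm².

489.80 mm²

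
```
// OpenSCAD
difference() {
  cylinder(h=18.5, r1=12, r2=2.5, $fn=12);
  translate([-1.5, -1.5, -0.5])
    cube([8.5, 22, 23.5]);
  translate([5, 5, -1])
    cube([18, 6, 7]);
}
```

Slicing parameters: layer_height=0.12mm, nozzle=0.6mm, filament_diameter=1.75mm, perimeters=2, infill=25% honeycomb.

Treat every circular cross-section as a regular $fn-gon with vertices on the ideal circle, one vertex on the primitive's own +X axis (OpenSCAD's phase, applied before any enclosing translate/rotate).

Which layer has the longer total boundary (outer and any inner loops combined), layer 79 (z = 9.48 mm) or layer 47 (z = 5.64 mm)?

Layer 79 (z = 9.48): the cone: at t=0.512 of its height the radius interpolates to r₁+(r₂−r₁)t = 7.132, giving a regular 12-gon of that circumradius (perimeter = 2·12·7.132·sin(180°/12) = 44.30 mm); the 8.5×22 cube at (-1.5, -1.5) contributes its full rectangle (perimeter 61.00 mm); the cube at (5, 5) does not reach this height (z outside [-1, 6]); After the difference (first − rest): starting from the cone, the 8.5×22 cube at (-1.5, -1.5) partially overlaps it — only the 61.13 mm² overlap (of its 187.00 mm²) is removed, clipping the outline — boundary = 48.58 mm. So its perimeter = 48.58 mm. Layer 47 (z = 5.64): the cone contributes a regular 12-gon of circumradius 9.104 (interpolated between r1=12 and r2=2.5 at t=0.305) (perimeter = 2·12·9.104·sin(180°/12) = 56.55 mm); the 8.5×22 cube at (-1.5, -1.5) contributes its full rectangle (perimeter 61.00 mm); the cube at (5, 5) (footprint 18×6) is included at this height (perimeter 48.00 mm); Taking the first minus the rest: starting from the cone, the 8.5×22 cube at (-1.5, -1.5) partially overlaps it — only the 81.07 mm² overlap (of its 187.00 mm²) is removed, clipping the outline; the 18×6 cube at (5, 5) partially overlaps it — only the 0.10 mm² overlap (of its 108.00 mm²) is removed, clipping the outline — boundary = 71.84 mm. So its perimeter = 71.84 mm. Layer 47 is larger (71.84 vs 48.58 mm).

layer 47 (z = 5.64 mm)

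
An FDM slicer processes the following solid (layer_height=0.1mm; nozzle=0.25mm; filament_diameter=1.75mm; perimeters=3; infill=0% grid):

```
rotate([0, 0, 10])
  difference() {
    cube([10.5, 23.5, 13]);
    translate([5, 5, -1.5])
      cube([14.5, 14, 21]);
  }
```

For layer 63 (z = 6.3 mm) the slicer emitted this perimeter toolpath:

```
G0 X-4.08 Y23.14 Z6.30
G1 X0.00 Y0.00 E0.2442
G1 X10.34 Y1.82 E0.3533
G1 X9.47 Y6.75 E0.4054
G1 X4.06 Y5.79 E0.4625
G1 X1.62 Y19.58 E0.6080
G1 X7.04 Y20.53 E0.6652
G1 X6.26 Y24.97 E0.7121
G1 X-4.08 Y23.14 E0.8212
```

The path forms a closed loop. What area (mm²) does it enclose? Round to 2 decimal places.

169.76 mm²

Apply the shoelace formula to the sequence of (X, Y) vertices; enclosed area = 169.76 mm².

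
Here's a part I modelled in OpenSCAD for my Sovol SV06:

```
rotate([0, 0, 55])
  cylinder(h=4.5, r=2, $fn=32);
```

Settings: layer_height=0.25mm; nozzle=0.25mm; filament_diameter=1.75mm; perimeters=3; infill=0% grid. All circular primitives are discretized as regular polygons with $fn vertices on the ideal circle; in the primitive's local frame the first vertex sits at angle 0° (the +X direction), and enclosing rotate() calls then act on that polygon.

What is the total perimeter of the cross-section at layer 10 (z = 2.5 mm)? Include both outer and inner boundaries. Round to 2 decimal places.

At z = 2.5 mm: the r=2 cylinder contributes a regular 32-gon of circumradius 2 (perimeter = 2·32·2.000·sin(180°/32) = 12.55 mm); (rotated 55° about Z; rotation is an isometry so areas/perimeters/island counts are preserved). Overall, the cross-section is a single solid region. Total boundary length (outer) = 12.55 mm.

12.55 mm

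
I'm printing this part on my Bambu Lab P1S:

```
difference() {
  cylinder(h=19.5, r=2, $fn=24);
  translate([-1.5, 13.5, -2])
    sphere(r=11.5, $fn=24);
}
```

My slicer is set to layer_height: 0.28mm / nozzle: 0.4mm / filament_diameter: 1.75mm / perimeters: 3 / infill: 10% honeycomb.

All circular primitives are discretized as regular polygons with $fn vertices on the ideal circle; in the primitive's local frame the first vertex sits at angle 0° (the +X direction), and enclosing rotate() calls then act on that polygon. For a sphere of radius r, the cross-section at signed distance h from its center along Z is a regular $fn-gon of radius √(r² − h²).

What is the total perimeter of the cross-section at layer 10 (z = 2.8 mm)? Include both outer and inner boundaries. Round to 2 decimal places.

12.53 mm

At z = 2.8 mm: the r=2 cylinder contributes a regular 24-gon of circumradius 2 (perimeter = 2·24·2.000·sin(180°/24) = 12.53 mm); the sphere at (-1.5, 13.5): section is a regular 24-gon, circumradius = √(r²−h²) = √(11.5²−4.8²) = 10.450 (perimeter = 2·24·10.450·sin(180°/24) = 65.47 mm); Taking the first minus the rest: starting from the r=2 cylinder, the r=11.5 sphere at (-1.5, 13.5) misses the remaining region (no effect) — boundary = 12.53 mm. Overall, the cross-section is a single solid region. Total boundary length (outer) = 12.53 mm.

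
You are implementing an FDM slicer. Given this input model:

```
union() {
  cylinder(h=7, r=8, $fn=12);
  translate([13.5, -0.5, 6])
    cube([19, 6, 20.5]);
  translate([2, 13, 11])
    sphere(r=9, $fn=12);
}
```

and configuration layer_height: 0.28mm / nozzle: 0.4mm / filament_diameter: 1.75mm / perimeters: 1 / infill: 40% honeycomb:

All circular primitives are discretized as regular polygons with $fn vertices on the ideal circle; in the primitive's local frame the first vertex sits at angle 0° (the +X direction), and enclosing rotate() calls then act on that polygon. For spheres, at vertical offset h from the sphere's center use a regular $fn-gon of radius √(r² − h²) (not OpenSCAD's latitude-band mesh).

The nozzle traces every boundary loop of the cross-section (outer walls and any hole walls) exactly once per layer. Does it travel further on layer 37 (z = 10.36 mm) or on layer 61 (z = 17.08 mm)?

Layer 37 (z = 10.36): the cylinder does not reach this height (z outside [0, 7]); the cube at (13.5, -0.5) is present — its section is the full 19×6 rectangle (perimeter 50.00 mm); the sphere at (2, 13): section is a regular 12-gon, circumradius = √(r²−h²) = √(9²−0.64²) = 8.977 (perimeter = 2·12·8.977·sin(180°/12) = 55.76 mm); Merging all regions: the 2 present regions are separate (no shared area or edge), so areas and boundary lengths simply add and each stays a separate island — boundary = 105.76 mm. So its perimeter = 105.76 mm. Layer 61 (z = 17.08): the cylinder is not intersected at this z (z outside [0, 7]); the cube at (13.5, -0.5) is present — its section is the full 19×6 rectangle (perimeter 50.00 mm); the sphere at (2, 13): section is a regular 12-gon, circumradius = √(r²−h²) = √(9²−6.08²) = 6.636 (perimeter = 2·12·6.636·sin(180°/12) = 41.22 mm); Taking the union: the 2 present regions are separate (no shared area or edge), so areas and boundary lengths simply add and each stays a separate island — boundary = 91.22 mm. So its perimeter = 91.22 mm. Layer 37 is larger (105.76 vs 91.22 mm).

layer 37 (z = 10.36 mm)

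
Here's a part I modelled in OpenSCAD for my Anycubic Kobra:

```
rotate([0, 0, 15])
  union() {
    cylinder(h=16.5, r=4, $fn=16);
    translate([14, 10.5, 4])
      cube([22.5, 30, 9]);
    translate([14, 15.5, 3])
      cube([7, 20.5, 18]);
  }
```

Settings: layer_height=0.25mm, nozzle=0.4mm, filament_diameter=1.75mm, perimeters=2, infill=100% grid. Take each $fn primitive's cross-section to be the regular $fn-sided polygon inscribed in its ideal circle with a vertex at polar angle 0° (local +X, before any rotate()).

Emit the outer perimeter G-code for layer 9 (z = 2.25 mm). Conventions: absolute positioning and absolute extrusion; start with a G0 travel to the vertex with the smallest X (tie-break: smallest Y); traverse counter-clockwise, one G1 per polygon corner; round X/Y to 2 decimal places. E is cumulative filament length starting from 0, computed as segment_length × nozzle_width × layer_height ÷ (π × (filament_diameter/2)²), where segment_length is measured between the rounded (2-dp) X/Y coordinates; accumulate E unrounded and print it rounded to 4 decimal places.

G0 X-3.97 Y0.52 Z2.25
G1 X-3.86 Y-1.04 E0.0650
G1 X-3.17 Y-2.44 E0.1299
G1 X-2.00 Y-3.46 E0.1944
G1 X-0.52 Y-3.97 E0.2595
G1 X1.04 Y-3.86 E0.3245
G1 X2.44 Y-3.17 E0.3894
G1 X3.46 Y-2.00 E0.4540
G1 X3.97 Y-0.52 E0.5190
G1 X3.86 Y1.04 E0.5841
G1 X3.17 Y2.44 E0.6490
G1 X2.00 Y3.46 E0.7135
G1 X0.52 Y3.97 E0.7786
G1 X-1.04 Y3.86 E0.8436
G1 X-2.44 Y3.17 E0.9085
G1 X-3.46 Y2.00 E0.9730
G1 X-3.97 Y0.52 E1.0381

At z = 2.25 mm: the cylinder: section is a regular 16-gon, circumradius r=4; the cube at (14, 10.5) is not intersected at this z (z outside [4, 13]); the cube at (14, 15.5) does not reach this height (z outside [3, 21]); Taking the union: only the r=4 cylinder is present, so the union is just that shape — 1 connected region; (rotated 15° about Z; rotation is an isometry so areas/perimeters/island counts are preserved). The outline is a single polygon with 16 vertices. Extrusion per mm of travel: 0.4 × 0.25 / (π × 0.875²) = 0.041575. Accumulating E over each segment gives final E = 1.0381.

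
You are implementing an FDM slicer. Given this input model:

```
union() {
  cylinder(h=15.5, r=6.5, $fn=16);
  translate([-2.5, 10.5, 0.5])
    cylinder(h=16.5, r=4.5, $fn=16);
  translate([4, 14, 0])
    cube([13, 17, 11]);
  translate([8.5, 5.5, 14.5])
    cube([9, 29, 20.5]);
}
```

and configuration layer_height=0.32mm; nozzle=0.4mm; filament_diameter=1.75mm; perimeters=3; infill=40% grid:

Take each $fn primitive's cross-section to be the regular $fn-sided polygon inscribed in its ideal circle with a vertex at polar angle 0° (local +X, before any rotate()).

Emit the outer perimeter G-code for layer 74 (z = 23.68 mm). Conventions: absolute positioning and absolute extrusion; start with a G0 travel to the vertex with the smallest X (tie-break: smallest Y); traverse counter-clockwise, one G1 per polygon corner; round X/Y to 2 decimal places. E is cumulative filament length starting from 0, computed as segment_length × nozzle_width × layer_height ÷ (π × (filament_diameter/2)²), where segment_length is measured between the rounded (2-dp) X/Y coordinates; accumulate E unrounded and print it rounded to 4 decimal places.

At z = 23.68 mm: the cylinder does not reach this height (z outside [0, 15.5]); the cylinder at (-2.5, 10.5) is not intersected at this z (z outside [0.5, 17]); the cube at (4, 14) is not intersected at this z (z outside [0, 11]); the cube at (8.5, 5.5) (footprint 9×29) is included at this height; Merging all regions: only the 9×29 cube at (8.5, 5.5) is present, so the union is just that shape — 1 connected region. The outline is a single polygon with 4 vertices. Extrusion per mm of travel: 0.4 × 0.32 / (π × 0.875²) = 0.053216. Accumulating E over each segment gives final E = 4.0444.

G0 X8.50 Y5.50 Z23.68
G1 X17.50 Y5.50 E0.4789
G1 X17.50 Y34.50 E2.0222
G1 X8.50 Y34.50 E2.5012
G1 X8.50 Y5.50 E4.0444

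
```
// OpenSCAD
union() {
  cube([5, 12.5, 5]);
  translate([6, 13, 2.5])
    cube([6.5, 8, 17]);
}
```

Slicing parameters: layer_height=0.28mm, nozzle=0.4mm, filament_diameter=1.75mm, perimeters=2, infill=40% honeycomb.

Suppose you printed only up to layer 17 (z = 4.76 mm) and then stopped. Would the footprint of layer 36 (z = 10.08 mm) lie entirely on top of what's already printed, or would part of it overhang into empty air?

Compare the two slices. At z = 4.76: the cube is present — its section is the full 5×12.5 rectangle (area 62.50 mm²); the cube at (6, 13) is present — its section is the full 6.5×8 rectangle (area 52.00 mm²); Merging all regions: the 2 present regions are separate (no shared area or edge), so areas and boundary lengths simply add and each stays a separate island — area = 114.50 mm². At z = 10.08: the cube does not reach this height (z outside [0, 5]); the 6.5×8 cube at (6, 13) contributes its full rectangle (area 52.00 mm²); Taking the union: only the 6.5×8 cube at (6, 13) is present, so the union is just that shape — area = 52.00 mm². Checking containment: the cross-section at z = 10.08 is a subset of the cross-section at z = 4.76.

entirely on top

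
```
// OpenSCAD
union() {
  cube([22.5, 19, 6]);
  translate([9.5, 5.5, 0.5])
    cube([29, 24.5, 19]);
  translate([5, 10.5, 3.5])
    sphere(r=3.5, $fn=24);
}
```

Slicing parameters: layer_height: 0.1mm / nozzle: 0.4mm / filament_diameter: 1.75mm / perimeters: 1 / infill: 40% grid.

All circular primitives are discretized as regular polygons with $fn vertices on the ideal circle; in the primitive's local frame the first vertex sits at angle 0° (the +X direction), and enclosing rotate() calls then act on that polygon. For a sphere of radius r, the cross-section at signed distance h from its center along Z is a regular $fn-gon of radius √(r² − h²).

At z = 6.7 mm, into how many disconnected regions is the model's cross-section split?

At z = 6.7 mm: the cube does not reach this height (z outside [0, 6]); the cube at (9.5, 5.5) (footprint 29×24.5) is included at this height; the r=3.5 sphere at (5, 10.5) contributes a regular 24-gon of circumradius √(3.5²−3.2²) = 1.418; Combining (union): the 2 present regions are separate (no shared area or edge), so areas and boundary lengths simply add and each stays a separate island — 2 connected regions. The result has 2 disconnected regions.

2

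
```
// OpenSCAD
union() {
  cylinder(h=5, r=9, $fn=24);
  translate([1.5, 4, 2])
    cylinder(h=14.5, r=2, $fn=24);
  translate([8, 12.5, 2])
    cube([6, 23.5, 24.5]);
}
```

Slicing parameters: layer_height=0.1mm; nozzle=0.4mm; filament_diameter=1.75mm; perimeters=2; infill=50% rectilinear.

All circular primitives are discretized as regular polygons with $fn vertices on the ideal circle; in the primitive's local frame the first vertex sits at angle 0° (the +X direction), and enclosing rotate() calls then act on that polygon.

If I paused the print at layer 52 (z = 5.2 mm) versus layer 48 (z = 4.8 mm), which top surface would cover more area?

Layer 52 (z = 5.2): the cylinder is absent (z outside [0, 5]); the r=2 cylinder at (1.5, 4) gives a regular 24-gon of circumradius 2 (constant along its height) (area = (24/2)·2.000²·sin(360°/24) = 12.42 mm²); the cube at (8, 12.5) is present — its section is the full 6×23.5 rectangle (area 141.00 mm²); Merging all regions: the 2 present regions are separate (no shared area or edge), so areas and boundary lengths simply add and each stays a separate island — area = 153.42 mm². So its area = 153.42 mm². Layer 48 (z = 4.8): the r=9 cylinder contributes a regular 24-gon of circumradius 9 (area = (24/2)·9.000²·sin(360°/24) = 251.57 mm²); the cylinder at (1.5, 4): section is a regular 24-gon, circumradius r=2 (area = (24/2)·2.000²·sin(360°/24) = 12.42 mm²); the cube at (8, 12.5) is present — its section is the full 6×23.5 rectangle (area 141.00 mm²); Combining (union): the regions partially overlap — summed areas 405.00 mm² minus the doubly-counted overlap 12.42 mm² gives 392.57 mm² — area = 392.57 mm². So its area = 392.57 mm². Layer 48 is larger (392.57 vs 153.42 mm²).

layer 48 (z = 4.8 mm)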